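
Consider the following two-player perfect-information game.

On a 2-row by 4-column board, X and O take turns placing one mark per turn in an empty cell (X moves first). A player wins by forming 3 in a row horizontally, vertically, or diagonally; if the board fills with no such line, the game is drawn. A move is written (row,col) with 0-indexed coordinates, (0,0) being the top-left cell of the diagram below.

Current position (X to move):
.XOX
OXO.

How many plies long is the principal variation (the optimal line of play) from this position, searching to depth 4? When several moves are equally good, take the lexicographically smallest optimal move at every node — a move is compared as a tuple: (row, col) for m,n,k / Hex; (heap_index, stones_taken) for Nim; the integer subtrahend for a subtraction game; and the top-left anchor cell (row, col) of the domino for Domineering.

[.XOX/OXO.] X move#1: (0,0):+0/XXOX/OXO.*, (1,3):+0/.XOX/OXOX
[XXOX/OXO.] O move#2: (1,3):+0/XXOX/OXOO*
[XXOX/OXOO] end (terminal +0, X#3); searched .XOX/OXO. to 4

PV length from [.XOX/OXO.]: 2 plies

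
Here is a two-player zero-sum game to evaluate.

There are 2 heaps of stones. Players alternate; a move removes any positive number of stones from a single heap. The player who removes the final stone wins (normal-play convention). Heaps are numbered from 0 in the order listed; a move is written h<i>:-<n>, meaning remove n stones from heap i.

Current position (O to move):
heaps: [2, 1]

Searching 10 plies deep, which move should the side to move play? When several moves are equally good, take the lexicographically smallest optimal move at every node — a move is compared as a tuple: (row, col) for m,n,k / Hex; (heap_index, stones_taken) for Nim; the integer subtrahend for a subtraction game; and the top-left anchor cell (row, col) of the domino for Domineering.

O's best at [(2,1)]: h0:-1

ply 1, O at (2,1) | h0:-1=+1→(1,1)*; h0:-2=-1→(0,1); h1:-1=-1→(2,0)
ply 2, X at (1,1) | h0:-1=-1→(0,1)*; h1:-1=-1→(1,0)
ply 3, O at (0,1) | h1:-1=+1→(0,0)*
ply 4: (0,0) is terminal -1 (X); from (2,1) depth 10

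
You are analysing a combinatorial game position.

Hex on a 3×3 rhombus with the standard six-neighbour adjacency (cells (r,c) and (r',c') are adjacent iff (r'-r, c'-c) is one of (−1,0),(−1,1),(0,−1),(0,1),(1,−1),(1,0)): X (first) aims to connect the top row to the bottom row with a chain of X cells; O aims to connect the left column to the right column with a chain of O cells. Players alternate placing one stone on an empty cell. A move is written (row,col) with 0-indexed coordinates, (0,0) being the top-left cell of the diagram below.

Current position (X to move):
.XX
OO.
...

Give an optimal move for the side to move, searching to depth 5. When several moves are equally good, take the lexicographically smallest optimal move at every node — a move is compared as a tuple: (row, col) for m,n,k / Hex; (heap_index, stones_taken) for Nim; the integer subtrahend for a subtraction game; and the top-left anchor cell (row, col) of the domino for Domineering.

[.XX/OO./...] X move#1: (0,0):-1/XXX/OO./..., (1,2):+1/.XX/OOX/...*, (2,0):-1/.XX/OO./X.., (2,1):-1/.XX/OO./.X., (2,2):-1/.XX/OO./..X
[.XX/OOX/...] O move#2: (0,0):-1/OXX/OOX/...*, (2,0):-1/.XX/OOX/O.., (2,1):-1/.XX/OOX/.O., (2,2):-1/.XX/OOX/..O
[OXX/OOX/...] X move#3: (2,0):+1/OXX/OOX/X..*, (2,1):+1/OXX/OOX/.X., (2,2):+1/OXX/OOX/..X
[OXX/OOX/X..] O move#4: (2,1):-1/OXX/OOX/XO.*, (2,2):-1/OXX/OOX/X.O
[OXX/OOX/XO.] X move#5: (2,2):+1/OXX/OOX/XOX*
[OXX/OOX/XOX] end (terminal -1, O#6); searched .XX/OO./... to 5

X's best at [.XX/OO./...]: (1,2)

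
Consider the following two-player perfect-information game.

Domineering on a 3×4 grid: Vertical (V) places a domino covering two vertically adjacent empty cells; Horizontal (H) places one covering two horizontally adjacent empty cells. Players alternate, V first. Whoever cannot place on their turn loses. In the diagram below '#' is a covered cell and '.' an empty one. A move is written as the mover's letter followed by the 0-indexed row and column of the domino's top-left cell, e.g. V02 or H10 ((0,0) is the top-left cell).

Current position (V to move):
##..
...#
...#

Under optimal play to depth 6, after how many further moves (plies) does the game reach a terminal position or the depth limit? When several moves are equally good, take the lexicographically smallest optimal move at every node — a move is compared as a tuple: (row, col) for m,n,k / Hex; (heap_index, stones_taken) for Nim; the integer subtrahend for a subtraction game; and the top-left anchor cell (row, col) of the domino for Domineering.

PV length from [##../...#/...#]: 3 plies

ply 1, V at ##../...#/...# | V02=-1→###./..##/...#; V10=-1→##../#..#/#..#; V11=+1→##../.#.#/.#.#*; V12=-1→##../..##/..##
ply 2, H at ##../.#.#/.#.# | H02=-1→####/.#.#/.#.#*
ply 3, V at ####/.#.#/.#.# | V10=+1→####/##.#/##.#*; V12=+1→####/.###/.###
ply 4: ####/##.#/##.# is terminal -1 (H); from ##../...#/...# depth 6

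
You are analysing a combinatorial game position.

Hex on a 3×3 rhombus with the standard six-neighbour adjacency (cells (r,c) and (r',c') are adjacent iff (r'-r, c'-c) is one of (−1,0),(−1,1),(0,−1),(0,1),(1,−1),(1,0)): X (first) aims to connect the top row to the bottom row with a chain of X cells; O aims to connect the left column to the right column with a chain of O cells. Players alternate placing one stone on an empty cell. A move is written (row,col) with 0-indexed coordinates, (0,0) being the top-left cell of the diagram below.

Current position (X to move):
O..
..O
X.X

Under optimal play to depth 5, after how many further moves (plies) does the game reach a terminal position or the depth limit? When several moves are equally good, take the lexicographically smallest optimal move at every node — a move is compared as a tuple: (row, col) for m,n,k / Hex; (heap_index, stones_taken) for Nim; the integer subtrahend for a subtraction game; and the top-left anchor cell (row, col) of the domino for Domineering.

PV length from [O../..O/X.X]: 3 plies

p1 X@[O../..O/X.X]: (0,1)[OX./..O/X.X]+1* (0,2)[O.X/..O/X.X]-1 (1,0)[O../X.O/X.X]-1 (1,1)[O../.XO/X.X]+1 (2,1)[O../..O/XXX]-1
p2 O@[OX./..O/X.X]: (0,2)[OXO/..O/X.X]-1* (1,0)[OX./O.O/X.X]-1 (1,1)[OX./.OO/X.X]-1 (2,1)[OX./..O/XOX]-1
p3 X@[OXO/..O/X.X]: (1,0)[OXO/X.O/X.X]+1* (1,1)[OXO/.XO/X.X]+1 (2,1)[OXO/..O/XXX]+1
p4 O@[OXO/X.O/X.X] terminal -1; root [O../..O/X.X] d5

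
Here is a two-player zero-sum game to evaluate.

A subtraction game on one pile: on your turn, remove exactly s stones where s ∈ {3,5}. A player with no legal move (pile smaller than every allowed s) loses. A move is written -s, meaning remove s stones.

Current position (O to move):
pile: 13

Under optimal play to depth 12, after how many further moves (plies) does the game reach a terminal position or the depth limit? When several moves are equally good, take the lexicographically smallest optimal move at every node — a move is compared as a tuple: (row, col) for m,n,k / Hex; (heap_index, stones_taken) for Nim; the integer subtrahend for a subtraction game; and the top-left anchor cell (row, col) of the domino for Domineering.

[13] O move#1: -3:+1/10*, -5:+1/8
[10] X move#2: -3:-1/7*, -5:-1/5
[7] O move#3: -3:-1/4, -5:+1/2*
[2] end (terminal -1, X#4); searched 13 to 12

PV length from [13]: 3 plies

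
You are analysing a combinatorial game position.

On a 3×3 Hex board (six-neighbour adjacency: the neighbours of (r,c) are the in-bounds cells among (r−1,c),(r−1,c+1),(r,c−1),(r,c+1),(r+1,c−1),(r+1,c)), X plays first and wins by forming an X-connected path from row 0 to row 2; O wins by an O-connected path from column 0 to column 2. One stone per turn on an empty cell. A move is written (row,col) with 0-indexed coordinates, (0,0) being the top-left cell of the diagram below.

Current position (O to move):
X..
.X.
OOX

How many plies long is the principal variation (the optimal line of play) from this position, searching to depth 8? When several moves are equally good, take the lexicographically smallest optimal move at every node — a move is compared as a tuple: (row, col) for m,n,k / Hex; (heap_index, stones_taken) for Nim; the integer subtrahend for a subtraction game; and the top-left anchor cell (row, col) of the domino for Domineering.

p1 O@[X../.X./OOX]: (0,1)[XO./.X./OOX]-1 (0,2)[X.O/.X./OOX]-1 (1,0)[X../OX./OOX]-1 (1,2)[X../.XO/OOX]+1*
p2 X@[X../.XO/OOX] terminal -1; root [X../.X./OOX] d8

PV length from [X../.X./OOX]: 1 ply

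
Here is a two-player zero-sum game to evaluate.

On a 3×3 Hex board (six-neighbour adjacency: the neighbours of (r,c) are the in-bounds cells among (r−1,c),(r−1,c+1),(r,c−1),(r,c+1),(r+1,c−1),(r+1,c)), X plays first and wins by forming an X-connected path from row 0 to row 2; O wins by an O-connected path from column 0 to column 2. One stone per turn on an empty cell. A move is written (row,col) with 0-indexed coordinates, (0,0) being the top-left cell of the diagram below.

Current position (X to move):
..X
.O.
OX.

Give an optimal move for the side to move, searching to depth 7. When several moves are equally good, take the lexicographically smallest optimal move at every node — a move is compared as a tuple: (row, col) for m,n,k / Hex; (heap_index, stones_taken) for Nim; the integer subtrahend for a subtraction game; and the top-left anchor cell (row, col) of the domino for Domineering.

[..X/.O./OX.] X move#1: (0,0):-1/X.X/.O./OX., (0,1):-1/.XX/.O./OX., (1,0):-1/..X/XO./OX., (1,2):+1/..X/.OX/OX.*, (2,2):-1/..X/.O./OXX
[..X/.OX/OX.] end (terminal -1, O#2); searched ..X/.O./OX. to 7

X's best at [..X/.O./OX.]: (1,2)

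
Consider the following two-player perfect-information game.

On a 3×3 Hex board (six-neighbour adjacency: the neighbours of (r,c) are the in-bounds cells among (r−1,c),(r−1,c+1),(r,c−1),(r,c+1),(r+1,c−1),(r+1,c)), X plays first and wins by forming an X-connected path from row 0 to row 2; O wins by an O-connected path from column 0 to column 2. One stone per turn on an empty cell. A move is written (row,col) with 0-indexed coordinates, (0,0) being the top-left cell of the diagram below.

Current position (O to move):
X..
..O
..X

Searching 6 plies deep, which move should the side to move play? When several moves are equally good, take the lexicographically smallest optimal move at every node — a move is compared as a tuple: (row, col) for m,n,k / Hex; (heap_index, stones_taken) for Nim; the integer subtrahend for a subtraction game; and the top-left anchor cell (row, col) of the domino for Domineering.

O's best at [X../..O/..X]: (1,1)

ply 1, O at X../..O/..X | (0,1)=-1→XO./..O/..X; (0,2)=-1→X.O/..O/..X; (1,0)=-1→X../O.O/..X; (1,1)=+1→X../.OO/..X*; (2,0)=+1→X../..O/O.X; (2,1)=-1→X../..O/.OX
ply 2, X at X../.OO/..X | (0,1)=-1→XX./.OO/..X*; (0,2)=-1→X.X/.OO/..X; (1,0)=-1→X../XOO/..X; (2,0)=-1→X../.OO/X.X; (2,1)=-1→X../.OO/.XX
ply 3, O at XX./.OO/..X | (0,2)=+1→XXO/.OO/..X*; (1,0)=+1→XX./OOO/..X; (2,0)=+1→XX./.OO/O.X; (2,1)=+1→XX./.OO/.OX
ply 4, X at XXO/.OO/..X | (1,0)=-1→XXO/XOO/..X*; (2,0)=-1→XXO/.OO/X.X; (2,1)=-1→XXO/.OO/.XX
ply 5, O at XXO/XOO/..X | (2,0)=+1→XXO/XOO/O.X*; (2,1)=-1→XXO/XOO/.OX
ply 6: XXO/XOO/O.X is terminal -1 (X); from X../..O/..X depth 6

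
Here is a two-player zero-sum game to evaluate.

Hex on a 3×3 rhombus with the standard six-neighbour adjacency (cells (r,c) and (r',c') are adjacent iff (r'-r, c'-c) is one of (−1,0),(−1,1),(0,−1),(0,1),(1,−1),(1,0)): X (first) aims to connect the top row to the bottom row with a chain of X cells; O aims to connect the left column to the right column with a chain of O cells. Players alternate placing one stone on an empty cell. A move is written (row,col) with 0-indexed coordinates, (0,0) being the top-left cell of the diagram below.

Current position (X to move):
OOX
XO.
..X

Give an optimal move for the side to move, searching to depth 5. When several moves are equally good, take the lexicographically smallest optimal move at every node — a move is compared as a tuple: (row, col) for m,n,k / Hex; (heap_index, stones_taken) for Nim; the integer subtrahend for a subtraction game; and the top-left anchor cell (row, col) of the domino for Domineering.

X's best at [OOX/XO./..X]: (1,2)

ply 1, X at OOX/XO./..X | (1,2)=+1→OOX/XOX/..X*; (2,0)=-1→OOX/XO./X.X; (2,1)=-1→OOX/XO./.XX
ply 2: OOX/XOX/..X is terminal -1 (O); from OOX/XO./..X depth 5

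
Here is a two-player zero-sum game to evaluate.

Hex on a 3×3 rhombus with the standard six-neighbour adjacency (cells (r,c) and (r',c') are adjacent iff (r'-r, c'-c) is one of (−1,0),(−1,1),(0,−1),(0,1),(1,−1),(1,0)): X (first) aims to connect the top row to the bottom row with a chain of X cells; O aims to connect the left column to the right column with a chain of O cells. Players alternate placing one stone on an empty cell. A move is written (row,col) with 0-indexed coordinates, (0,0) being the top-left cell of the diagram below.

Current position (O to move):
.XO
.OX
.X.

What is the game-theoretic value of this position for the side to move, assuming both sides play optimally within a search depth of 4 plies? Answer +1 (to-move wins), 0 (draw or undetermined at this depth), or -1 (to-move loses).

value(.XO/.OX/.X., O) = +1

[.XO/.OX/.X.] O move#1: (0,0):+1/OXO/.OX/.X.*, (1,0):+1/.XO/OOX/.X., (2,0):+1/.XO/.OX/OX., (2,2):+1/.XO/.OX/.XO
[OXO/.OX/.X.] X move#2: (1,0):-1/OXO/XOX/.X.*, (2,0):-1/OXO/.OX/XX., (2,2):-1/OXO/.OX/.XX
[OXO/XOX/.X.] O move#3: (2,0):+1/OXO/XOX/OX.*, (2,2):-1/OXO/XOX/.XO
[OXO/XOX/OX.] end (terminal -1, X#4); searched .XO/.OX/.X. to 4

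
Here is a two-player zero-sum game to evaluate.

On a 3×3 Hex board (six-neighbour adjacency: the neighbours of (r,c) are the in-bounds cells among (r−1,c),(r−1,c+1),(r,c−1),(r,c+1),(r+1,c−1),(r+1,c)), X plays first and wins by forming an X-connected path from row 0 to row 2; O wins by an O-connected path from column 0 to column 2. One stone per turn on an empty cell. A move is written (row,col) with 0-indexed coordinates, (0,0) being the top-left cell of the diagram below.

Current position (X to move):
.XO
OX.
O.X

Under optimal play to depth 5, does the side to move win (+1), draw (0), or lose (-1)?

[.XO/OX./O.X] X move#1: (0,0):+1/XXO/OX./O.X*, (1,2):+1/.XO/OXX/O.X, (2,1):+1/.XO/OX./OXX
[XXO/OX./O.X] O move#2: (1,2):-1/XXO/OXO/O.X*, (2,1):-1/XXO/OX./OOX
[XXO/OXO/O.X] X move#3: (2,1):+1/XXO/OXO/OXX*
[XXO/OXO/OXX] end (terminal -1, O#4); searched .XO/OX./O.X to 5

value(.XO/OX./O.X, X) = +1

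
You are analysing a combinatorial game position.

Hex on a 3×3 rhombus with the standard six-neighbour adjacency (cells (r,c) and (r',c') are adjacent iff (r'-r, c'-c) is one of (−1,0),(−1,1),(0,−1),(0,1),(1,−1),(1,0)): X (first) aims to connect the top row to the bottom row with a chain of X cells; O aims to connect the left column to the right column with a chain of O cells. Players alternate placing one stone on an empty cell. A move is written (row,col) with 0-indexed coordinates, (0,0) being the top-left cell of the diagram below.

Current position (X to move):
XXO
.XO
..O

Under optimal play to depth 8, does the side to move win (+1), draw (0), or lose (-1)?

value(XXO/.XO/..O, X) = +1

ply 1, X at XXO/.XO/..O | (1,0)=+1→XXO/XXO/..O*; (2,0)=+1→XXO/.XO/X.O; (2,1)=+1→XXO/.XO/.XO
ply 2, O at XXO/XXO/..O | (2,0)=-1→XXO/XXO/O.O*; (2,1)=-1→XXO/XXO/.OO
ply 3, X at XXO/XXO/O.O | (2,1)=+1→XXO/XXO/OXO*
ply 4: XXO/XXO/OXO is terminal -1 (O); from XXO/.XO/..O depth 8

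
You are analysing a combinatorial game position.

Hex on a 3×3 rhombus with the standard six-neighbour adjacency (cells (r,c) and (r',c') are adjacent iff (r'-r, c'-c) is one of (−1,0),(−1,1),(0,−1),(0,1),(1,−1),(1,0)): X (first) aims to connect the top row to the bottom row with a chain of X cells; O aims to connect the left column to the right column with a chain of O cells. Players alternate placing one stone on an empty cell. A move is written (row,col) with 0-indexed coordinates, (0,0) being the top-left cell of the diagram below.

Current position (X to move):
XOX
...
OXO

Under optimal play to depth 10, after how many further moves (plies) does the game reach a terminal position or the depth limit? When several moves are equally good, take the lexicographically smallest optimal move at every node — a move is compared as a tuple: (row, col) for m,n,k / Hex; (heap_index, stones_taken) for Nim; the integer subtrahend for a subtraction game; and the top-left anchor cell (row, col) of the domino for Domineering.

PV length from [XOX/.../OXO]: 3 plies

[XOX/.../OXO] X move#1: (1,0):+1/XOX/X../OXO*, (1,1):+1/XOX/.X./OXO, (1,2):+1/XOX/..X/OXO
[XOX/X../OXO] O move#2: (1,1):-1/XOX/XO./OXO*, (1,2):-1/XOX/X.O/OXO
[XOX/XO./OXO] X move#3: (1,2):+1/XOX/XOX/OXO*
[XOX/XOX/OXO] end (terminal -1, O#4); searched XOX/.../OXO to 10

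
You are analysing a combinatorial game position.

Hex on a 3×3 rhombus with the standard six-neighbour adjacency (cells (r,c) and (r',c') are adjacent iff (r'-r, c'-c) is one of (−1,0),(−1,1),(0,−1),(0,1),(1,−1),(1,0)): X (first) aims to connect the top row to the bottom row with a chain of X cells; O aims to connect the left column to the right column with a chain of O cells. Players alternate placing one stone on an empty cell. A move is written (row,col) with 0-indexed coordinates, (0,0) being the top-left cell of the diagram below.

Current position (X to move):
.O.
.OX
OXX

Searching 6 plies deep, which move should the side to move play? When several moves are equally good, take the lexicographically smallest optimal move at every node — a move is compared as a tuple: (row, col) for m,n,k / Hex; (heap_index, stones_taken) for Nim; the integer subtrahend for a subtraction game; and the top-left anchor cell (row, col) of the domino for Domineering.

X's best at [.O./.OX/OXX]: (0,2)

[.O./.OX/OXX] X move#1: (0,0):-1/XO./.OX/OXX, (0,2):+1/.OX/.OX/OXX*, (1,0):-1/.O./XOX/OXX
[.OX/.OX/OXX] end (terminal -1, O#2); searched .O./.OX/OXX to 6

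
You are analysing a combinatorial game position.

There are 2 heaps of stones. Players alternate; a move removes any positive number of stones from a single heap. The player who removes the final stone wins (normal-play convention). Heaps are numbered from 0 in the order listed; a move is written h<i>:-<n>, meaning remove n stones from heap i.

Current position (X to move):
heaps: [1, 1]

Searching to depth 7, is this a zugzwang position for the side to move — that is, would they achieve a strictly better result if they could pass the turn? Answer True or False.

zugzwang((1,1), X) = True

[(1,1)] X move#1: h0:-1:-1/(0,1)*, h1:-1:-1/(1,0)
[(0,1)] O move#2: h1:-1:+1/(0,0)*
[(0,0)] end (terminal -1, X#3); searched (1,1) to 7
if X skipped the turn, O would face:
~ [(1,1)] O move#1: h0:-1:-1/(0,1)*, h1:-1:-1/(1,0)
~ [(0,1)] X move#2: h1:-1:+1/(0,0)*
~ [(0,0)] end (terminal -1, O#3); searched (1,1) to 7
compare (X): move=-1 vs pass=+1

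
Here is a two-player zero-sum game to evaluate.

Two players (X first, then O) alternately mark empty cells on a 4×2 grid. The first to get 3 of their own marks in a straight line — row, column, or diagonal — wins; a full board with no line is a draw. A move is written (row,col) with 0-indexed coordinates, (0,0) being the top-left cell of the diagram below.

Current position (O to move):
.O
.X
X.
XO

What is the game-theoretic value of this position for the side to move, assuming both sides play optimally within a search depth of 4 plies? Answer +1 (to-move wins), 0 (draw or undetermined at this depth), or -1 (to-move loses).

[.O/.X/X./XO] O move#1: (0,0):-1/OO/.X/X./XO, (1,0):+0/.O/OX/X./XO*, (2,1):-1/.O/.X/XO/XO
[.O/OX/X./XO] X move#2: (0,0):+0/XO/OX/X./XO*, (2,1):+0/.O/OX/XX/XO
[XO/OX/X./XO] O move#3: (2,1):+0/XO/OX/XO/XO*
[XO/OX/XO/XO] end (terminal +0, X#4); searched .O/.X/X./XO to 4

value(.O/.X/X./XO, O) = 0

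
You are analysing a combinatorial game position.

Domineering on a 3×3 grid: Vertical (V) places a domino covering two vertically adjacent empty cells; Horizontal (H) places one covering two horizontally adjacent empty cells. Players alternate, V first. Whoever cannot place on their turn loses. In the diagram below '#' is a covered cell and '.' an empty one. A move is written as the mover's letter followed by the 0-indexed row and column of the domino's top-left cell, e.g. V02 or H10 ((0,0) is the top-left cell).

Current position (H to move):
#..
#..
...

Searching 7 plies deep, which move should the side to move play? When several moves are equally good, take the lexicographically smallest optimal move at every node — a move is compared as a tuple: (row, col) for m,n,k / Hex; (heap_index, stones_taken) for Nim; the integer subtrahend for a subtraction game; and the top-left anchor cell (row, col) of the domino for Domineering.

H's best at [#../#../...]: H11

p1 H@[#../#../...]: H01[###/#../...]-1 H11[#../###/...]+1* H20[#../#../##.]-1 H21[#../#../.##]-1
p2 V@[#../###/...] terminal -1; root [#../#../...] d7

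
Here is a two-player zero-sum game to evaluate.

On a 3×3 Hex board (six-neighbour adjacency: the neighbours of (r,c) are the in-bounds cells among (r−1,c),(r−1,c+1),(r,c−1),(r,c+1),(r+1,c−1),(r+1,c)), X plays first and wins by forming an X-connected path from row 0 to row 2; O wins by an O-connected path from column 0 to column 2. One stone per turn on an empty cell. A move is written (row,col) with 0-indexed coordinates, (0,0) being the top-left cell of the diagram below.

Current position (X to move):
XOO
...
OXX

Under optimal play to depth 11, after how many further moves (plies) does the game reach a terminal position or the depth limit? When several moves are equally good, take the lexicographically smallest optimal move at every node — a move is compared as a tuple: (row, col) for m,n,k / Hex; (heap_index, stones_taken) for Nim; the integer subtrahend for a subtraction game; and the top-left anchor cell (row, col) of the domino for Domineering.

p1 X@[XOO/.../OXX]: (1,0)[XOO/X../OXX]-1* (1,1)[XOO/.X./OXX]-1 (1,2)[XOO/..X/OXX]-1
p2 O@[XOO/X../OXX]: (1,1)[XOO/XO./OXX]+1* (1,2)[XOO/X.O/OXX]-1
p3 X@[XOO/XO./OXX] terminal -1; root [XOO/.../OXX] d11

PV length from [XOO/.../OXX]: 2 plies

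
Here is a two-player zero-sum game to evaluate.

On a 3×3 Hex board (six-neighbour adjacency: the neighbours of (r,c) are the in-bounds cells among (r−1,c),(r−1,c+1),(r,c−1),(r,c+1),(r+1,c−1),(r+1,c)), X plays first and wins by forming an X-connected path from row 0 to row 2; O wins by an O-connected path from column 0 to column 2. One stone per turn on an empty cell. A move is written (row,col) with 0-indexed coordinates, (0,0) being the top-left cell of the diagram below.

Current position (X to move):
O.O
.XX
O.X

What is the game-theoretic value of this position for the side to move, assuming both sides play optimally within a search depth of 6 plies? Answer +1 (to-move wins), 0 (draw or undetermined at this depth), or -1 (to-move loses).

ply 1, X at O.O/.XX/O.X | (0,1)=+1→OXO/.XX/O.X*; (1,0)=-1→O.O/XXX/O.X; (2,1)=-1→O.O/.XX/OXX
ply 2: OXO/.XX/O.X is terminal -1 (O); from O.O/.XX/O.X depth 6

value(O.O/.XX/O.X, X) = +1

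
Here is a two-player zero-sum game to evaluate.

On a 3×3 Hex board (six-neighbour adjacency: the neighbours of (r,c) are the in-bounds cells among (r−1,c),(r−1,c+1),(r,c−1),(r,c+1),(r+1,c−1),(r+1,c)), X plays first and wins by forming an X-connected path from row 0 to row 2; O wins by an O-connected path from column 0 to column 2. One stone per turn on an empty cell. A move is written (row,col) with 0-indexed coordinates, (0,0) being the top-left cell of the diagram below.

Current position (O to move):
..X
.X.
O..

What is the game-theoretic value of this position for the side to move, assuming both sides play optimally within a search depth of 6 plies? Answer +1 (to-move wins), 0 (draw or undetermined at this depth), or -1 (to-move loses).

value(..X/.X./O.., O) = +1

p1 O@[..X/.X./O..]: (0,0)[O.X/.X./O..]-1 (0,1)[.OX/.X./O..]-1 (1,0)[..X/OX./O..]-1 (1,2)[..X/.XO/O..]-1 (2,1)[..X/.X./OO.]+1* (2,2)[..X/.X./O.O]-1
p2 X@[..X/.X./OO.]: (0,0)[X.X/.X./OO.]-1* (0,1)[.XX/.X./OO.]-1 (1,0)[..X/XX./OO.]-1 (1,2)[..X/.XX/OO.]-1 (2,2)[..X/.X./OOX]-1
p3 O@[X.X/.X./OO.]: (0,1)[XOX/.X./OO.]+1* (1,0)[X.X/OX./OO.]+1 (1,2)[X.X/.XO/OO.]+1 (2,2)[X.X/.X./OOO]+1
p4 X@[XOX/.X./OO.]: (1,0)[XOX/XX./OO.]-1* (1,2)[XOX/.XX/OO.]-1 (2,2)[XOX/.X./OOX]-1
p5 O@[XOX/XX./OO.]: (1,2)[XOX/XXO/OO.]+1* (2,2)[XOX/XX./OOO]+1
p6 X@[XOX/XXO/OO.] terminal -1; root [..X/.X./O..] d6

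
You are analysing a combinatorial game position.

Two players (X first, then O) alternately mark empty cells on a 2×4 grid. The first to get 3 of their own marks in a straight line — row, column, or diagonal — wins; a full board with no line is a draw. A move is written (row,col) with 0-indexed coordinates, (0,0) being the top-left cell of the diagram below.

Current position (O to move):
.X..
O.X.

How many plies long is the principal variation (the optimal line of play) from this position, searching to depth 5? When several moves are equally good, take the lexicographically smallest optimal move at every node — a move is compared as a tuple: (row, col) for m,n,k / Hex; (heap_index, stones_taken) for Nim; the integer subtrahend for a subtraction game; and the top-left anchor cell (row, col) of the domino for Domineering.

PV length from [.X../O.X.]: 5 plies

p1 O@[.X../O.X.]: (0,0)[OX../O.X.]+0* (0,2)[.XO./O.X.]+0 (0,3)[.X.O/O.X.]+0 (1,1)[.X../OOX.]-1 (1,3)[.X../O.XO]-1
p2 X@[OX../O.X.]: (0,2)[OXX./O.X.]+0* (0,3)[OX.X/O.X.]+0 (1,1)[OX../OXX.]+0 (1,3)[OX../O.XX]+0
p3 O@[OXX./O.X.]: (0,3)[OXXO/O.X.]+0* (1,1)[OXX./OOX.]-1 (1,3)[OXX./O.XO]-1
p4 X@[OXXO/O.X.]: (1,1)[OXXO/OXX.]+0* (1,3)[OXXO/O.XX]+0
p5 O@[OXXO/OXX.]: (1,3)[OXXO/OXXO]+0*
p6 X@[OXXO/OXXO] terminal +0; root [.X../O.X.] d5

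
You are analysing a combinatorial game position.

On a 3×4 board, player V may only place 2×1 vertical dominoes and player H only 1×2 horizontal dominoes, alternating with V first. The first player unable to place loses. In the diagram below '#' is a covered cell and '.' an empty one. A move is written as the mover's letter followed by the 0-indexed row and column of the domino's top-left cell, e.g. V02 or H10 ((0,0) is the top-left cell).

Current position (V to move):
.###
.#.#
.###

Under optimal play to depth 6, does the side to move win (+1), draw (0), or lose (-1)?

p1 V@[.###/.#.#/.###]: V00[####/##.#/.###]+1* V10[.###/##.#/####]+1
p2 H@[####/##.#/.###] terminal -1; root [.###/.#.#/.###] d6

value(.###/.#.#/.###, V) = +1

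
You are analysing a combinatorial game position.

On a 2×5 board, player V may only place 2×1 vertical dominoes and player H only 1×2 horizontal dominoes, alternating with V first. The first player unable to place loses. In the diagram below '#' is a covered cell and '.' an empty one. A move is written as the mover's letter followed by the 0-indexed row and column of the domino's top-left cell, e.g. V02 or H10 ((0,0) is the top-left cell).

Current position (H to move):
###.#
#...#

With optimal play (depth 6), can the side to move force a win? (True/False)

H winning at [###.#/#...#]: True

[###.#/#...#] H move#1: H11:-1/###.#/###.#, H12:+1/###.#/#.###*
[###.#/#.###] end (terminal -1, V#2); searched ###.#/#...# to 6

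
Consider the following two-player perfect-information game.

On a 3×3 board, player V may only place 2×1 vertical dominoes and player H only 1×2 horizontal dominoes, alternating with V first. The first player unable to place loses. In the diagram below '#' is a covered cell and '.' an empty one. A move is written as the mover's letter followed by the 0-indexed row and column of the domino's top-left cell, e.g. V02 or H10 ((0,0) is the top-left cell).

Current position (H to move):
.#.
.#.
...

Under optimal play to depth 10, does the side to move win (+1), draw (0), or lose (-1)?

[.#./.#./...] H move#1: H20:-1/.#./.#./##.*, H21:-1/.#./.#./.##
[.#./.#./##.] V move#2: V00:+1/##./##./##.*, V02:+1/.##/.##/##., V12:+1/.#./.##/###
[##./##./##.] end (terminal -1, H#3); searched .#./.#./... to 10

value(.#./.#./..., H) = -1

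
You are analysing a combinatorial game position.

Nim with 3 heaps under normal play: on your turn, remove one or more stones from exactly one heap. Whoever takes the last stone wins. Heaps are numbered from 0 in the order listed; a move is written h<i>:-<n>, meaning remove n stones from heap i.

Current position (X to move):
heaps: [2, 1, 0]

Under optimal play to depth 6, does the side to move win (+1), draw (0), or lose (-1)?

p1 X@[(2,1,0)]: h0:-1[(1,1,0)]+1* h0:-2[(0,1,0)]-1 h1:-1[(2,0,0)]-1
p2 O@[(1,1,0)]: h0:-1[(0,1,0)]-1* h1:-1[(1,0,0)]-1
p3 X@[(0,1,0)]: h1:-1[(0,0,0)]+1*
p4 O@[(0,0,0)] terminal -1; root [(2,1,0)] d6

value((2,1,0), X) = +1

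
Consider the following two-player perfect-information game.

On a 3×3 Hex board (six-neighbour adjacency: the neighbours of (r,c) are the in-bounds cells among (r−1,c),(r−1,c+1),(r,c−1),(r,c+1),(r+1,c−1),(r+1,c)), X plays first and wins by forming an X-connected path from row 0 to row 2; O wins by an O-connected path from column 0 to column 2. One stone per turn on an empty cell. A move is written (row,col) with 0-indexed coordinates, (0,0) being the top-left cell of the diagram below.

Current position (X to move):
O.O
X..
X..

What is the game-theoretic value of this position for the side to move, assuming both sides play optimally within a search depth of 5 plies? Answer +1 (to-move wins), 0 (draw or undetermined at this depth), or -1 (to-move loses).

value(O.O/X../X.., X) = +1

[O.O/X../X..] X move#1: (0,1):+1/OXO/X../X..*, (1,1):-1/O.O/XX./X.., (1,2):-1/O.O/X.X/X.., (2,1):-1/O.O/X../XX., (2,2):-1/O.O/X../X.X
[OXO/X../X..] end (terminal -1, O#2); searched O.O/X../X.. to 5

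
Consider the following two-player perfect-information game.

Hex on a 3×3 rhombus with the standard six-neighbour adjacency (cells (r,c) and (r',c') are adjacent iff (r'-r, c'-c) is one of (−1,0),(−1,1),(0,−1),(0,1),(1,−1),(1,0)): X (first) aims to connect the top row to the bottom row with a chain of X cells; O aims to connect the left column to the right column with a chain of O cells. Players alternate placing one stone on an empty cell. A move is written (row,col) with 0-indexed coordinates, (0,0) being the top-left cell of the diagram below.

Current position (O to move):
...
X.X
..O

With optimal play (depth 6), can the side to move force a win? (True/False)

O winning at [.../X.X/..O]: False

[.../X.X/..O] O move#1: (0,0):-1/O../X.X/..O*, (0,1):-1/.O./X.X/..O, (0,2):-1/..O/X.X/..O, (1,1):-1/.../XOX/..O, (2,0):-1/.../X.X/O.O, (2,1):-1/.../X.X/.OO
[O../X.X/..O] X move#2: (0,1):+1/OX./X.X/..O*, (0,2):+1/O.X/X.X/..O, (1,1):+1/O../XXX/..O, (2,0):+1/O../X.X/X.O, (2,1):+1/O../X.X/.XO
[OX./X.X/..O] O move#3: (0,2):-1/OXO/X.X/..O*, (1,1):-1/OX./XOX/..O, (2,0):-1/OX./X.X/O.O, (2,1):-1/OX./X.X/.OO
[OXO/X.X/..O] X move#4: (1,1):+1/OXO/XXX/..O*, (2,0):+1/OXO/X.X/X.O, (2,1):+1/OXO/X.X/.XO
[OXO/XXX/..O] O move#5: (2,0):-1/OXO/XXX/O.O*, (2,1):-1/OXO/XXX/.OO
[OXO/XXX/O.O] X move#6: (2,1):+1/OXO/XXX/OXO*
[OXO/XXX/OXO] end (terminal -1, O#7); searched .../X.X/..O to 6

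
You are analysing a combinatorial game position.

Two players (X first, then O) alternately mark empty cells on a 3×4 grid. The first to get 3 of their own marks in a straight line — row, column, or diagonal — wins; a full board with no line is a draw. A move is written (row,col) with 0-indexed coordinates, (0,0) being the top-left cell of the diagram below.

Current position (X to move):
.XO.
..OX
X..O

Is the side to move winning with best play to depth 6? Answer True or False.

ply 1, X at .XO./..OX/X..O | (0,0)=-1→XXO./..OX/X..O; (0,3)=-1→.XOX/..OX/X..O; (1,0)=-1→.XO./X.OX/X..O; (1,1)=-1→.XO./.XOX/X..O; (2,1)=-1→.XO./..OX/XX.O; (2,2)=+0→.XO./..OX/X.XO*
ply 2, O at .XO./..OX/X.XO | (0,0)=-1→OXO./..OX/X.XO; (0,3)=-1→.XOO/..OX/X.XO; (1,0)=-1→.XO./O.OX/X.XO; (1,1)=-1→.XO./.OOX/X.XO; (2,1)=+0→.XO./..OX/XOXO*
ply 3, X at .XO./..OX/XOXO | (0,0)=-1→XXO./..OX/XOXO; (0,3)=+0→.XOX/..OX/XOXO*; (1,0)=-1→.XO./X.OX/XOXO; (1,1)=-1→.XO./.XOX/XOXO
ply 4, O at .XOX/..OX/XOXO | (0,0)=+0→OXOX/..OX/XOXO*; (1,0)=+0→.XOX/O.OX/XOXO; (1,1)=+0→.XOX/.OOX/XOXO
ply 5, X at OXOX/..OX/XOXO | (1,0)=+0→OXOX/X.OX/XOXO*; (1,1)=+0→OXOX/.XOX/XOXO
ply 6, O at OXOX/X.OX/XOXO | (1,1)=+0→OXOX/XOOX/XOXO*
ply 7: OXOX/XOOX/XOXO is terminal +0 (X); from .XO./..OX/X..O depth 6

X winning at [.XO./..OX/X..O]: False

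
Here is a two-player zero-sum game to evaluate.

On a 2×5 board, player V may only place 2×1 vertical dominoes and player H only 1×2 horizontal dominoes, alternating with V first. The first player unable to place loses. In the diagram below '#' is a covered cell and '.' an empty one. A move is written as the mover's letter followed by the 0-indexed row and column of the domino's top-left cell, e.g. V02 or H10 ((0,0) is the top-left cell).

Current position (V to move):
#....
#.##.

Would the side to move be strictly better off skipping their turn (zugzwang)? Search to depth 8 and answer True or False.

[#..../#.##.] V move#1: V01:-1/##.../####.*, V04:-1/#...#/#.###
[##.../####.] H move#2: H02:-1/####./####., H03:+1/##.##/####.*
[##.##/####.] end (terminal -1, V#3); searched #..../#.##. to 8
if V skipped the turn, H would face:
~ [#..../#.##.] H move#1: H01:-1/###../#.##.*, H02:-1/#.##./#.##., H03:-1/#..##/#.##.
~ [###../#.##.] V move#2: V04:+1/###.#/#.###*
~ [###.#/#.###] end (terminal -1, H#3); searched #..../#.##. to 8
compare (V): move=-1 vs pass=+1

zugzwang(#..../#.##., V) = True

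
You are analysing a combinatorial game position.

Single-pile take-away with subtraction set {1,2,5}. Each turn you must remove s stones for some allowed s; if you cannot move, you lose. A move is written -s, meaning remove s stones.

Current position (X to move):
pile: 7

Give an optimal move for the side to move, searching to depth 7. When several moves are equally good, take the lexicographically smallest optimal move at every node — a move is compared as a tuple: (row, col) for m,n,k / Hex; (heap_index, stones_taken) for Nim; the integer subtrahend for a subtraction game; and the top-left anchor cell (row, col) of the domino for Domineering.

X's best at [7]: -1

[7] X move#1: -1:+1/6*, -2:-1/5, -5:-1/2
[6] O move#2: -1:-1/5*, -2:-1/4, -5:-1/1
[5] X move#3: -1:-1/4, -2:+1/3*, -5:+1/0
[3] O move#4: -1:-1/2*, -2:-1/1
[2] X move#5: -1:-1/1, -2:+1/0*
[0] end (terminal -1, O#6); searched 7 to 7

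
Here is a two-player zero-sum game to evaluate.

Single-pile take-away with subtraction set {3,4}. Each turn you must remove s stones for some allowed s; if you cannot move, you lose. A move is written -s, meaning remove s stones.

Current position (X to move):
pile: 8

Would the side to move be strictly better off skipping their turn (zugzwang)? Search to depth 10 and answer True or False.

ply 1, X at 8 | -3=-1→5*; -4=-1→4
ply 2, O at 5 | -3=+1→2*; -4=+1→1
ply 3: 2 is terminal -1 (X); from 8 depth 10
pass branch (O moves first from the same position):
  | ply 1, O at 8 | -3=-1→5*; -4=-1→4
  | ply 2, X at 5 | -3=+1→2*; -4=+1→1
  | ply 3: 2 is terminal -1 (O); from 8 depth 10
X moving scores -1; X passing scores +1

zugzwang(8, X) = True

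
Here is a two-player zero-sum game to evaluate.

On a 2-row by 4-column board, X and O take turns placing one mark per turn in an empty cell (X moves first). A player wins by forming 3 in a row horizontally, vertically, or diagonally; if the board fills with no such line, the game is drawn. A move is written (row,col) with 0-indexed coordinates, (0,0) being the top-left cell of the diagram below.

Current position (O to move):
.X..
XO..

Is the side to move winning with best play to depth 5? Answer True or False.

O winning at [.X../XO..]: False

p1 O@[.X../XO..]: (0,0)[OX../XO..]+0* (0,2)[.XO./XO..]+0 (0,3)[.X.O/XO..]+0 (1,2)[.X../XOO.]+0 (1,3)[.X../XO.O]+0
p2 X@[OX../XO..]: (0,2)[OXX./XO..]+0* (0,3)[OX.X/XO..]+0 (1,2)[OX../XOX.]+0 (1,3)[OX../XO.X]+0
p3 O@[OXX./XO..]: (0,3)[OXXO/XO..]+0* (1,2)[OXX./XOO.]-1 (1,3)[OXX./XO.O]-1
p4 X@[OXXO/XO..]: (1,2)[OXXO/XOX.]+0* (1,3)[OXXO/XO.X]+0
p5 O@[OXXO/XOX.]: (1,3)[OXXO/XOXO]+0*
p6 X@[OXXO/XOXO] terminal +0; root [.X../XO..] d5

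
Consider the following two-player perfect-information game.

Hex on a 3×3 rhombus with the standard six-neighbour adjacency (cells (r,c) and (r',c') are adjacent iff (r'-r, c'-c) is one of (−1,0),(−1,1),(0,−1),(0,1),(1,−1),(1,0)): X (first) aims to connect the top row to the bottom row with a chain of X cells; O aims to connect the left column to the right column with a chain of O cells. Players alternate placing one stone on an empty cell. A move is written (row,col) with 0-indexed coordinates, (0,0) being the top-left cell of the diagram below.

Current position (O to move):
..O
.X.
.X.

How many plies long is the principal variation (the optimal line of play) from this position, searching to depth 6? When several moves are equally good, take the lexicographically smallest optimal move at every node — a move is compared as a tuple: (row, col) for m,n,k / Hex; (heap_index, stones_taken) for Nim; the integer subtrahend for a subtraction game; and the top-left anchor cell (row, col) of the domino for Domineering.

PV length from [..O/.X./.X.]: 3 plies

ply 1, O at ..O/.X./.X. | (0,0)=-1→O.O/.X./.X.; (0,1)=+1→.OO/.X./.X.*; (1,0)=-1→..O/OX./.X.; (1,2)=-1→..O/.XO/.X.; (2,0)=-1→..O/.X./OX.; (2,2)=-1→..O/.X./.XO
ply 2, X at .OO/.X./.X. | (0,0)=-1→XOO/.X./.X.*; (1,0)=-1→.OO/XX./.X.; (1,2)=-1→.OO/.XX/.X.; (2,0)=-1→.OO/.X./XX.; (2,2)=-1→.OO/.X./.XX
ply 3, O at XOO/.X./.X. | (1,0)=+1→XOO/OX./.X.*; (1,2)=-1→XOO/.XO/.X.; (2,0)=-1→XOO/.X./OX.; (2,2)=-1→XOO/.X./.XO
ply 4: XOO/OX./.X. is terminal -1 (X); from ..O/.X./.X. depth 6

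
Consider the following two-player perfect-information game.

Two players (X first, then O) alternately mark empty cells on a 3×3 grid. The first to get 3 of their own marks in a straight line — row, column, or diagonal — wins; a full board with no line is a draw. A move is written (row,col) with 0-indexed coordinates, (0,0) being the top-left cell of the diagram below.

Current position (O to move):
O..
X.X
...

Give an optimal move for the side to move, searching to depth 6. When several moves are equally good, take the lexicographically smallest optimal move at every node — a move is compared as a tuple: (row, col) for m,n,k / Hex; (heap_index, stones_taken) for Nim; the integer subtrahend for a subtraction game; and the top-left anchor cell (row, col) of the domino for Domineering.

ply 1, O at O../X.X/... | (0,1)=-1→OO./X.X/...; (0,2)=-1→O.O/X.X/...; (1,1)=+1→O../XOX/...*; (2,0)=-1→O../X.X/O..; (2,1)=-1→O../X.X/.O.; (2,2)=-1→O../X.X/..O
ply 2, X at O../XOX/... | (0,1)=-1→OX./XOX/...*; (0,2)=-1→O.X/XOX/...; (2,0)=-1→O../XOX/X..; (2,1)=-1→O../XOX/.X.; (2,2)=-1→O../XOX/..X
ply 3, O at OX./XOX/... | (0,2)=+1→OXO/XOX/...*; (2,0)=+1→OX./XOX/O..; (2,1)=+0→OX./XOX/.O.; (2,2)=+1→OX./XOX/..O
ply 4, X at OXO/XOX/... | (2,0)=-1→OXO/XOX/X..*; (2,1)=-1→OXO/XOX/.X.; (2,2)=-1→OXO/XOX/..X
ply 5, O at OXO/XOX/X.. | (2,1)=+0→OXO/XOX/XO.; (2,2)=+1→OXO/XOX/X.O*
ply 6: OXO/XOX/X.O is terminal -1 (X); from O../X.X/... depth 6

O's best at [O../X.X/...]: (1,1)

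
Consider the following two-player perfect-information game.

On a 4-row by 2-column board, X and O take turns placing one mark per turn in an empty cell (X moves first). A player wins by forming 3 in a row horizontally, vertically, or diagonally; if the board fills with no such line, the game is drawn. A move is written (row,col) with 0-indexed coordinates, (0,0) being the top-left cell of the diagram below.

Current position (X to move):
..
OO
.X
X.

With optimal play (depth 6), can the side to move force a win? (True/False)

X winning at [../OO/.X/X.]: False

ply 1, X at ../OO/.X/X. | (0,0)=+0→X./OO/.X/X.*; (0,1)=+0→.X/OO/.X/X.; (2,0)=+0→../OO/XX/X.; (3,1)=+0→../OO/.X/XX
ply 2, O at X./OO/.X/X. | (0,1)=+0→XO/OO/.X/X.*; (2,0)=+0→X./OO/OX/X.; (3,1)=+0→X./OO/.X/XO
ply 3, X at XO/OO/.X/X. | (2,0)=+0→XO/OO/XX/X.*; (3,1)=+0→XO/OO/.X/XX
ply 4, O at XO/OO/XX/X. | (3,1)=+0→XO/OO/XX/XO*
ply 5: XO/OO/XX/XO is terminal +0 (X); from ../OO/.X/X. depth 6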